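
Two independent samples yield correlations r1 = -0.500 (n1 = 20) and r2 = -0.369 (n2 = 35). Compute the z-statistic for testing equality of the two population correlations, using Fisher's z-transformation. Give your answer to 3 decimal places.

-0.540

Fisher z-transforms: z1 = atanh(-0.500) = -0.549306, z2 = atanh(-0.369) = -0.387265; difference d = -0.162041
Var(d) = 1/17 + 1/32 = 0.0588235 + 0.0312500 = 0.0900735
z = d/√Var(d) = -0.162041 / √0.0900735 = -0.162041 / 0.300122 = -0.540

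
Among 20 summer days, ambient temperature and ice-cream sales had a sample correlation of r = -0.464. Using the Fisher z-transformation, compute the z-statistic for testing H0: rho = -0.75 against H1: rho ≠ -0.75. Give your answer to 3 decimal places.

z_r = atanh(-0.464) = -0.502397,  z_0 = atanh(-0.75) = -0.972955
SE = 1/√(n−3) = 1/√17 = 0.242536
z = (z_r − z_0)/SE = (-0.502397 − (-0.972955)) / 0.242536 = 0.470558 / 0.242536 = 1.940

1.940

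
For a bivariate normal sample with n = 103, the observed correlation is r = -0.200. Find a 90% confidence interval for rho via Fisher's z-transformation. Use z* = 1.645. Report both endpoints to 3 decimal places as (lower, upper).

Fisher z: z_r = atanh(r) = ½·ln((1+(-0.200))/(1−(-0.200))) = -0.202733
SE(z) = 1/√(n−3) = 1/√100 = 0.100000
90% ⇒ z* = 1.645; margin = 1.645·0.100000 = 0.164500
CI on z-scale: (-0.367233, -0.038233)
Back-transform: tanh(-0.367233) = -0.351569, tanh(-0.038233) = -0.038214

(-0.352, -0.038)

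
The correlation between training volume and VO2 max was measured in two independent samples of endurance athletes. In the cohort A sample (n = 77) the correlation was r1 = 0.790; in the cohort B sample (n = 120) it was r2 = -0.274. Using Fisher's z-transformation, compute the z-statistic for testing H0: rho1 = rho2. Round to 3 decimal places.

9.107

Fisher z-transforms: z1 = atanh(0.790) = 1.071432, z2 = atanh(-0.274) = -0.281183; difference d = 1.352615
Var(d) = 1/74 + 1/117 = 0.0135135 + 0.0085470 = 0.0220605
z = d/√Var(d) = 1.352615 / √0.0220605 = 1.352615 / 0.148528 = 9.107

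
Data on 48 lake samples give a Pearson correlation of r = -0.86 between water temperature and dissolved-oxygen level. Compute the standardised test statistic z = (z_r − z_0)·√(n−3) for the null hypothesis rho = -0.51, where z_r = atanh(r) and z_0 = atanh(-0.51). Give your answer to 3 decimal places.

Fisher z: atanh(-0.86) = -1.293345, atanh(-0.51) = -0.562730
z = (z_r − z_0)·√(n−3) = (-1.293345 − (-0.562730))·√45 = -0.730615 · 6.708204 = -4.901

-4.901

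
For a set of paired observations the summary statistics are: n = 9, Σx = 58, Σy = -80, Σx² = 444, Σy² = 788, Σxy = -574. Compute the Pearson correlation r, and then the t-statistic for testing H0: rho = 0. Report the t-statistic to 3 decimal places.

Numerator: nΣxy − (Σx)(Σy) = 9·(-574) − (58)(-80) = -526
Denominator: √[(nΣx²−(Σx)²)(nΣy²−(Σy)²)]
  nΣx²−(Σx)² = 9·444 − 3364 = 632;  nΣy²−(Σy)² = 9·788 − 6400 = 692
  √(632·692) = √437344 = 661.3199
r = -526 / 661.3199 = -0.7954
t = r·√(n−2)/√(1−r²) = -0.7954·√7 / √(1−0.632661) = -2.104431 / 0.606085 = -3.472

-3.472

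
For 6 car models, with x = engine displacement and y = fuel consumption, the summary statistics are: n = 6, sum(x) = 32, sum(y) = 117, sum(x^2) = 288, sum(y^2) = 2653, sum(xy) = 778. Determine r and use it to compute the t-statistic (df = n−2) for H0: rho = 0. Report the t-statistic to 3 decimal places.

Numerator: nΣxy − (Σx)(Σy) = 6·778 − (32)(117) = 924
Denominator: √[(nΣx²−(Σx)²)(nΣy²−(Σy)²)]
  nΣx²−(Σx)² = 6·288 − 1024 = 704;  nΣy²−(Σy)² = 6·2653 − 13689 = 2229
  √(704·2229) = √1569216 = 1252.6835
r = 924 / 1252.6835 = 0.7376
t = r·√(n−2)/√(1−r²) = 0.7376·√4 / √(1−0.544054) = 1.475200 / 0.675238 = 2.185

2.185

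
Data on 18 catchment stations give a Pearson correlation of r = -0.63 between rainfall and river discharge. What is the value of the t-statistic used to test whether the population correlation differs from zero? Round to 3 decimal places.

1 − r² = 1 − 0.3969 = 0.6031;  √(1−r²) = 0.776595
√(n−2) = √16 = 4.000000
t = r·√(n−2)/√(1−r²) = -0.63 · 4.000000 / 0.776595 = -3.245

-3.245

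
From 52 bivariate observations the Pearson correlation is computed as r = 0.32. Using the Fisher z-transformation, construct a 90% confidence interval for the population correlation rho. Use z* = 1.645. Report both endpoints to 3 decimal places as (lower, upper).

z_r = atanh(0.32) = 0.331647;  SE = 1/√(n−3) = 1/√49 = 0.142857
z-limits: 0.331647 ± 1.645·0.142857 = 0.331647 ± 0.235000 = [0.096647, 0.566647]
ρ-limits: (tanh 0.096647, tanh 0.566647) = (0.096, 0.513)

(0.096, 0.513)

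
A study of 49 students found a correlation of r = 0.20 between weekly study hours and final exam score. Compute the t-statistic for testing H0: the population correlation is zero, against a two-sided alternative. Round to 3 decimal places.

1.399

t = r·√(n−2) / √(1−r²) with r = 0.20, n = 49
  = 0.20·√47 / √(1 − 0.0400)
  = 0.20·6.855655 / 0.979796
  = 1.371131 / 0.979796 = 1.399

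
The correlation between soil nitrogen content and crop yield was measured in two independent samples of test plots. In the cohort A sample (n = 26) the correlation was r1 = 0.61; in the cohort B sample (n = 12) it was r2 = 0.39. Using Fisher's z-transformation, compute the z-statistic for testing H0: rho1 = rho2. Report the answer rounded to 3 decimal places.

0.756

z1 = atanh(0.61) = 0.708921,  z2 = atanh(0.39) = 0.411800
SE = √(1/(n1−3) + 1/(n2−3)) = √(1/23 + 1/9) = √(0.0434783 + 0.1111111) = √0.1545894 = 0.393179
z = (z1 − z2)/SE = (0.708921 − 0.411800) / 0.393179 = 0.297121 / 0.393179 = 0.756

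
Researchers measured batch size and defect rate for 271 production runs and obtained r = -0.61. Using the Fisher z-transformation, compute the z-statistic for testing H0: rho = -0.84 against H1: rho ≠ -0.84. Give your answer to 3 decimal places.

8.386

Fisher z: atanh(-0.61) = -0.708921, atanh(-0.84) = -1.221174
z = (z_r − z_0)·√(n−3) = (-0.708921 − (-1.221174))·√268 = 0.512253 · 16.370706 = 8.386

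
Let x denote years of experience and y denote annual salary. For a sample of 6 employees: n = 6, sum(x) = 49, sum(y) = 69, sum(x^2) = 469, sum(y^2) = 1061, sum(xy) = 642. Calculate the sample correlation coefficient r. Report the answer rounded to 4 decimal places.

Numerator: nΣxy − (Σx)(Σy) = 6·642 − (49)(69) = 471
Denominator: √[(nΣx²−(Σx)²)(nΣy²−(Σy)²)]
  nΣx²−(Σx)² = 6·469 − 2401 = 413;  nΣy²−(Σy)² = 6·1061 − 4761 = 1605
  √(413·1605) = √662865 = 814.1652
r = 471 / 814.1652 = 0.5785

0.5785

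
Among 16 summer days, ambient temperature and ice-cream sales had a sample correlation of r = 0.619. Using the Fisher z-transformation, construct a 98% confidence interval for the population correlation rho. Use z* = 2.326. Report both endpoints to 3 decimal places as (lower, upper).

z_r = atanh(0.619) = 0.723382;  SE = 1/√(n−3) = 1/√13 = 0.277350
z-limits: 0.723382 ± 2.326·0.277350 = 0.723382 ± 0.645116 = [0.078266, 1.368498]
ρ-limits: (tanh 0.078266, tanh 1.368498) = (0.078, 0.878)

(0.078, 0.878)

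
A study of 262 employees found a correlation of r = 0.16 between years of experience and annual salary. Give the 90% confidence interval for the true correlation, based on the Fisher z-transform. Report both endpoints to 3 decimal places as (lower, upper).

Fisher z: z_r = atanh(r) = ½·ln((1+0.16)/(1−0.16)) = 0.161387
SE(z) = 1/√(n−3) = 1/√259 = 0.062137
90% ⇒ z* = 1.645; margin = 1.645·0.062137 = 0.102215
CI on z-scale: (0.059172, 0.263602)
Back-transform: tanh(0.059172) = 0.059103, tanh(0.263602) = 0.257662

(0.059, 0.258)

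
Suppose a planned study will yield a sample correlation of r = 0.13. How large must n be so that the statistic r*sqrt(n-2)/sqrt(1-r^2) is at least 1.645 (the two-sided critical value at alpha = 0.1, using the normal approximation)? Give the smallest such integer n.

r√(n−2)/√(1−r²) ≥ 1.645  ⇔  n−2 ≥ (1.645)²·(1−r²)/r²
(1−r²)/r² = (1−0.0169)/0.0169 = 58.1716
n ≥ 2 + 2.706025·58.1716 = 2 + 157.4138 = 159.4138
⌈159.4138⌉ = 160

160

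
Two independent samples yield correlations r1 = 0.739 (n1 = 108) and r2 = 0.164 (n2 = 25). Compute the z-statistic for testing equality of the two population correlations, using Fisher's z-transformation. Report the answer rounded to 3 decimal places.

Fisher z-transforms: z1 = atanh(0.739) = 0.948273, z2 = atanh(0.164) = 0.165495; difference d = 0.782778
Var(d) = 1/105 + 1/22 = 0.0095238 + 0.0454545 = 0.0549783
z = d/√Var(d) = 0.782778 / √0.0549783 = 0.782778 / 0.234475 = 3.338

3.338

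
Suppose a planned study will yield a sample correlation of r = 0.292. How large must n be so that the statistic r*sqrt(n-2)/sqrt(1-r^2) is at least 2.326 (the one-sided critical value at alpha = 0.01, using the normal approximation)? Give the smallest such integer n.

Need r·√(n−2)/√(1−r²) ≥ 2.326
√(n−2) ≥ 2.326·√(1−0.085264) / 0.292 = 2.326·0.956418 / 0.292 = 7.6186
n−2 ≥ 58.0431  ⇒  n ≥ 60.0431
Smallest integer n = 61

61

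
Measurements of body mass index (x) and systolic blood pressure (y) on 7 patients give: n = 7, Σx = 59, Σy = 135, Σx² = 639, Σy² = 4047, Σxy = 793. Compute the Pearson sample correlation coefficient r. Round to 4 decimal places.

Numerator: nΣxy − (Σx)(Σy) = 7·793 − (59)(135) = -2414
Denominator: √[(nΣx²−(Σx)²)(nΣy²−(Σy)²)]
  nΣx²−(Σx)² = 7·639 − 3481 = 992;  nΣy²−(Σy)² = 7·4047 − 18225 = 10104
  √(992·10104) = √10023168 = 3165.9387
r = -2414 / 3165.9387 = -0.7625

-0.7625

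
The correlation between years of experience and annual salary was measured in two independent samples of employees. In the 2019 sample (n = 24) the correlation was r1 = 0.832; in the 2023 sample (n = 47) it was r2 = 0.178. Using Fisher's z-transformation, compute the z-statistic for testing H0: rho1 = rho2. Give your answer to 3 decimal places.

3.826

Fisher z-transforms: z1 = atanh(0.832) = 1.194600, z2 = atanh(0.178) = 0.179916; difference d = 1.014684
Var(d) = 1/21 + 1/44 = 0.0476190 + 0.0227273 = 0.0703463
z = d/√Var(d) = 1.014684 / √0.0703463 = 1.014684 / 0.265229 = 3.826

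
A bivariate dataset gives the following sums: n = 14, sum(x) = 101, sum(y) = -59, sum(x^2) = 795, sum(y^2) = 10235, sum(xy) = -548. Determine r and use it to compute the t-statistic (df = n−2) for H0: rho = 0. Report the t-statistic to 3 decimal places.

-0.527

S_xy = nΣxy − ΣxΣy = 14·(-548) − 101·(-59) = -7672 − (-5959) = -1713
S_xx = nΣx² − (Σx)² = 14·795 − 101² = 11130 − 10201 = 929
S_yy = nΣy² − (Σy)² = 14·10235 − (-59)² = 143290 − 3481 = 139809
r = S_xy / √(S_xx·S_yy) = -1713 / √(929·139809) = -1713 / √129882561 = -1713 / 11396.6030 = -0.1503
t = r·√(n−2)/√(1−r²) = -0.1503·√12 / √(1−0.022590) = -0.520654 / 0.988640 = -0.527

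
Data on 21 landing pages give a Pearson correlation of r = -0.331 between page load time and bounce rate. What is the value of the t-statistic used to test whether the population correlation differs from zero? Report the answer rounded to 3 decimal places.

-1.529

t = r·√(n−2) / √(1−r²) with r = -0.331, n = 21
  = -0.331·√19 / √(1 − 0.109561)
  = -0.331·4.358899 / 0.943631
  = -1.442796 / 0.943631 = -1.529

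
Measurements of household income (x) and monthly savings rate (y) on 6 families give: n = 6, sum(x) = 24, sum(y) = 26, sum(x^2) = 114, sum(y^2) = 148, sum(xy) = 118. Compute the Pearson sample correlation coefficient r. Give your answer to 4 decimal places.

S_xy = nΣxy − ΣxΣy = 6·118 − 24·26 = 708 − 624 = 84
S_xx = nΣx² − (Σx)² = 6·114 − 24² = 684 − 576 = 108
S_yy = nΣy² − (Σy)² = 6·148 − 26² = 888 − 676 = 212
r = S_xy / √(S_xx·S_yy) = 84 / √(108·212) = 84 / √22896 = 84 / 151.3142 = 0.5551

0.5551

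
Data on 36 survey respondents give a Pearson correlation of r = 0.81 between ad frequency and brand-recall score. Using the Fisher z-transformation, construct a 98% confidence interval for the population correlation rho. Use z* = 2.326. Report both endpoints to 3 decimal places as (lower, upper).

z_r = atanh(0.81) = 1.127029;  SE = 1/√(n−3) = 1/√33 = 0.174078
z-limits: 1.127029 ± 2.326·0.174078 = 1.127029 ± 0.404905 = [0.722124, 1.531934]
ρ-limits: (tanh 0.722124, tanh 1.531934) = (0.618, 0.911)

(0.618, 0.911)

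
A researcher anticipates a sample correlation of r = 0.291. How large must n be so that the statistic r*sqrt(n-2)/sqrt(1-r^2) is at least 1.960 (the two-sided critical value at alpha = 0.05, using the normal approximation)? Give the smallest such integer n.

44

Need r·√(n−2)/√(1−r²) ≥ 1.960
√(n−2) ≥ 1.960·√(1−0.084681) / 0.291 = 1.960·0.956723 / 0.291 = 6.4439
n−2 ≥ 41.5238  ⇒  n ≥ 43.5238
Smallest integer n = 44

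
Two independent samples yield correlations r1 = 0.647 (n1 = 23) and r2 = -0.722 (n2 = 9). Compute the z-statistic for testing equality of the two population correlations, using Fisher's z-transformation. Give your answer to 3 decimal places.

3.613

Fisher z-transforms: z1 = atanh(0.647) = 0.770121, z2 = atanh(-0.722) = -0.911810; difference d = 1.681931
Var(d) = 1/20 + 1/6 = 0.0500000 + 0.1666667 = 0.2166667
z = d/√Var(d) = 1.681931 / √0.2166667 = 1.681931 / 0.465475 = 3.613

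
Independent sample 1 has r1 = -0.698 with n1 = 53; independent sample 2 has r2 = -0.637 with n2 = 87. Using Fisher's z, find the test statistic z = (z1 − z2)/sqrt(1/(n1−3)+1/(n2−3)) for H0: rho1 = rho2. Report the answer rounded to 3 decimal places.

-0.617

Fisher z-transforms: z1 = atanh(-0.698) = -0.863390, z2 = atanh(-0.637) = -0.753109; difference d = -0.110281
Var(d) = 1/50 + 1/84 = 0.0200000 + 0.0119048 = 0.0319048
z = d/√Var(d) = -0.110281 / √0.0319048 = -0.110281 / 0.178619 = -0.617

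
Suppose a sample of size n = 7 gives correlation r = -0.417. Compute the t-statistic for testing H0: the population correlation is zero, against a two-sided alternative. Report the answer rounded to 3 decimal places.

-1.026

1 − r² = 1 − 0.173889 = 0.826111;  √(1−r²) = 0.908906
√(n−2) = √5 = 2.236068
t = r·√(n−2)/√(1−r²) = -0.417 · 2.236068 / 0.908906 = -1.026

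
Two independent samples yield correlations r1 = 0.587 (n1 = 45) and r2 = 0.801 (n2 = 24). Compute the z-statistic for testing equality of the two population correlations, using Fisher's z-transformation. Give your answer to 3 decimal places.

-1.603

Fisher z-transforms: z1 = atanh(0.587) = 0.673077, z2 = atanh(0.801) = 1.101396; difference d = -0.428319
Var(d) = 1/42 + 1/21 = 0.0238095 + 0.0476190 = 0.0714285
z = d/√Var(d) = -0.428319 / √0.0714285 = -0.428319 / 0.267261 = -1.603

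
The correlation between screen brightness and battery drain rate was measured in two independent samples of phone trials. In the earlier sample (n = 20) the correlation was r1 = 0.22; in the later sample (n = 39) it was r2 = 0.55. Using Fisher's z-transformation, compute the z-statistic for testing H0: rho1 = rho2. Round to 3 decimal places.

-1.341

z1 = atanh(0.22) = 0.223656,  z2 = atanh(0.55) = 0.618381
SE = √(1/(n1−3) + 1/(n2−3)) = √(1/17 + 1/36) = √(0.0588235 + 0.0277778) = √0.0866013 = 0.294281
z = (z1 − z2)/SE = (0.223656 − 0.618381) / 0.294281 = -0.394725 / 0.294281 = -1.341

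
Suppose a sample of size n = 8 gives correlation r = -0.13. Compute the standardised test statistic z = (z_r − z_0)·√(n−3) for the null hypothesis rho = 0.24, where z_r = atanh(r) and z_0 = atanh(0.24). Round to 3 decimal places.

-0.840

z_r = atanh(-0.13) = -0.130740,  z_0 = atanh(0.24) = 0.244774
SE = 1/√(n−3) = 1/√5 = 0.447214
z = (z_r − z_0)/SE = (-0.130740 − 0.244774) / 0.447214 = -0.375514 / 0.447214 = -0.840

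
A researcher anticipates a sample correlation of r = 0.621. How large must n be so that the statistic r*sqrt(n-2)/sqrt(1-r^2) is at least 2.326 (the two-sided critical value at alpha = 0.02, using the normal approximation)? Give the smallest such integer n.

r√(n−2)/√(1−r²) ≥ 2.326  ⇔  n−2 ≥ (2.326)²·(1−r²)/r²
(1−r²)/r² = (1−0.385641)/0.385641 = 1.5931
n ≥ 2 + 5.410276·1.5931 = 2 + 8.6191 = 10.6191
⌈10.6191⌉ = 11

11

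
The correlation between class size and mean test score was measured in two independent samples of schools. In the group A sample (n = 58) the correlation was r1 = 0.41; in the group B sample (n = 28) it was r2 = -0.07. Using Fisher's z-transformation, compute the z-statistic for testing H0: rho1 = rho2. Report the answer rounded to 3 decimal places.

2.097

z1 = atanh(0.41) = 0.435611,  z2 = atanh(-0.07) = -0.070115
SE = √(1/(n1−3) + 1/(n2−3)) = √(1/55 + 1/25) = √(0.0181818 + 0.0400000) = √0.0581818 = 0.241209
z = (z1 − z2)/SE = (0.435611 − (-0.070115)) / 0.241209 = 0.505726 / 0.241209 = 2.097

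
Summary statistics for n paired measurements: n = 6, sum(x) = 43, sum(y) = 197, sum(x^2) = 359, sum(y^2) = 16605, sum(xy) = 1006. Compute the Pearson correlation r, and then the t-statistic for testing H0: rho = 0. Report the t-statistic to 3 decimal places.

S_xy = nΣxy − ΣxΣy = 6·1006 − 43·197 = 6036 − 8471 = -2435
S_xx = nΣx² − (Σx)² = 6·359 − 43² = 2154 − 1849 = 305
S_yy = nΣy² − (Σy)² = 6·16605 − 197² = 99630 − 38809 = 60821
r = S_xy / √(S_xx·S_yy) = -2435 / √(305·60821) = -2435 / √18550405 = -2435 / 4307.0181 = -0.5654
t = r·√(n−2)/√(1−r²) = -0.5654·√4 / √(1−0.319677) = -1.130800 / 0.824817 = -1.371

-1.371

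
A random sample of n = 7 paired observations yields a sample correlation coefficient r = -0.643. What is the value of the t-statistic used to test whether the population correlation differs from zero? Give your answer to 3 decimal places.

1 − r² = 1 − 0.413449 = 0.586551;  √(1−r²) = 0.765866
√(n−2) = √5 = 2.236068
t = r·√(n−2)/√(1−r²) = -0.643 · 2.236068 / 0.765866 = -1.877

-1.877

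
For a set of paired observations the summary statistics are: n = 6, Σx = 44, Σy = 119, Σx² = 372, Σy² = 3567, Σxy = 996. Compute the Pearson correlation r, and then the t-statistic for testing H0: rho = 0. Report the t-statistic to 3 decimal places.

1.172

S_xy = nΣxy − ΣxΣy = 6·996 − 44·119 = 5976 − 5236 = 740
S_xx = nΣx² − (Σx)² = 6·372 − 44² = 2232 − 1936 = 296
S_yy = nΣy² − (Σy)² = 6·3567 − 119² = 21402 − 14161 = 7241
r = S_xy / √(S_xx·S_yy) = 740 / √(296·7241) = 740 / √2143336 = 740 / 1464.0137 = 0.5055
t = r·√(n−2)/√(1−r²) = 0.5055·√4 / √(1−0.255530) = 1.011000 / 0.862827 = 1.172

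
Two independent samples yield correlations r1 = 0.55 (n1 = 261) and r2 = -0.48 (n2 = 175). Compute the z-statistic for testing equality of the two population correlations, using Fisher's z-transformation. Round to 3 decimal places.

11.595

Fisher z-transforms: z1 = atanh(0.55) = 0.618381, z2 = atanh(-0.48) = -0.522984; difference d = 1.141365
Var(d) = 1/258 + 1/172 = 0.0038760 + 0.0058140 = 0.0096900
z = d/√Var(d) = 1.141365 / √0.0096900 = 1.141365 / 0.098438 = 11.595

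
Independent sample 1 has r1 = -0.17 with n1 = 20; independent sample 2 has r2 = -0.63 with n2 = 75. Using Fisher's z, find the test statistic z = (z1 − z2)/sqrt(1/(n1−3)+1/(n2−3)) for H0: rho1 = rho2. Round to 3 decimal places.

Fisher z-transforms: z1 = atanh(-0.17) = -0.171667, z2 = atanh(-0.63) = -0.741416; difference d = 0.569749
Var(d) = 1/17 + 1/72 = 0.0588235 + 0.0138889 = 0.0727124
z = d/√Var(d) = 0.569749 / √0.0727124 = 0.569749 / 0.269652 = 2.113

2.113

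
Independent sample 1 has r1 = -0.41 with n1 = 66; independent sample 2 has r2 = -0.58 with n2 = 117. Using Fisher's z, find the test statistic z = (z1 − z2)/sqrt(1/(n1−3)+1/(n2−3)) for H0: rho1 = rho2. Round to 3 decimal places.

1.445

Fisher z-transforms: z1 = atanh(-0.41) = -0.435611, z2 = atanh(-0.58) = -0.662463; difference d = 0.226852
Var(d) = 1/63 + 1/114 = 0.0158730 + 0.0087719 = 0.0246449
z = d/√Var(d) = 0.226852 / √0.0246449 = 0.226852 / 0.156987 = 1.445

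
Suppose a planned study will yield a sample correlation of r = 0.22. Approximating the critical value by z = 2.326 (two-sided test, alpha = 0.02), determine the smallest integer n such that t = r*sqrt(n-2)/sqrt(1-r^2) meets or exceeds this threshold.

109

Need r·√(n−2)/√(1−r²) ≥ 2.326
√(n−2) ≥ 2.326·√(1−0.0484) / 0.22 = 2.326·0.975500 / 0.22 = 10.3137
n−2 ≥ 106.3724  ⇒  n ≥ 108.3724
Smallest integer n = 109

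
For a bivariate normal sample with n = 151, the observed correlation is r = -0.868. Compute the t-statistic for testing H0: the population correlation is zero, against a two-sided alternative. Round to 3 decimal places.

-21.337

t = r·√(n−2) / √(1−r²) with r = -0.868, n = 151
  = -0.868·√149 / √(1 − 0.753424)
  = -0.868·12.206556 / 0.496564
  = -10.595291 / 0.496564 = -21.337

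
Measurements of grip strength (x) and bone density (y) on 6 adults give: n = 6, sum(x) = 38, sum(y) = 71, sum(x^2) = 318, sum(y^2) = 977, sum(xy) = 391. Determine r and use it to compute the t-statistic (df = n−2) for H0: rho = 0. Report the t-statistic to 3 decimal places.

S_xy = nΣxy − ΣxΣy = 6·391 − 38·71 = 2346 − 2698 = -352
S_xx = nΣx² − (Σx)² = 6·318 − 38² = 1908 − 1444 = 464
S_yy = nΣy² − (Σy)² = 6·977 − 71² = 5862 − 5041 = 821
r = S_xy / √(S_xx·S_yy) = -352 / √(464·821) = -352 / √380944 = -352 / 617.2066 = -0.5703
t = r·√(n−2)/√(1−r²) = -0.5703·√4 / √(1−0.325242) = -1.140600 / 0.821437 = -1.389

-1.389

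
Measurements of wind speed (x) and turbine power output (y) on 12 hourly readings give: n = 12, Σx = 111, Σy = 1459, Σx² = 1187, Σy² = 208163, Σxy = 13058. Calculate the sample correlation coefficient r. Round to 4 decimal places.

Numerator: nΣxy − (Σx)(Σy) = 12·13058 − (111)(1459) = -5253
Denominator: √[(nΣx²−(Σx)²)(nΣy²−(Σy)²)]
  nΣx²−(Σx)² = 12·1187 − 12321 = 1923;  nΣy²−(Σy)² = 12·208163 − 2128681 = 369275
  √(1923·369275) = √710115825 = 26647.9985
r = -5253 / 26647.9985 = -0.1971

-0.1971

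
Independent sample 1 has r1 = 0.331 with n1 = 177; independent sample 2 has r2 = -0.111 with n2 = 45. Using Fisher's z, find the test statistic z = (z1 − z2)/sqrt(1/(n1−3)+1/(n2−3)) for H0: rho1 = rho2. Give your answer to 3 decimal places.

2.649

Fisher z-transforms: z1 = atanh(0.331) = 0.343951, z2 = atanh(-0.111) = -0.111459; difference d = 0.455410
Var(d) = 1/174 + 1/42 = 0.0057471 + 0.0238095 = 0.0295566
z = d/√Var(d) = 0.455410 / √0.0295566 = 0.455410 / 0.171920 = 2.649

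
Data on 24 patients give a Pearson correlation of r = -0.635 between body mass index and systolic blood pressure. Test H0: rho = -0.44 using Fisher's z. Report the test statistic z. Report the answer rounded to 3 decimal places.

Fisher z: atanh(-0.635) = -0.749750, atanh(-0.44) = -0.472231
z = (z_r − z_0)·√(n−3) = (-0.749750 − (-0.472231))·√21 = -0.277519 · 4.582576 = -1.272

-1.272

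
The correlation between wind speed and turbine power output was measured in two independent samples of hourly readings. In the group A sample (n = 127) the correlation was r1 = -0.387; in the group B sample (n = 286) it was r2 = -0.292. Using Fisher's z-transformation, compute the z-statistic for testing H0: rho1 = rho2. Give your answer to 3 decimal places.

z1 = atanh(-0.387) = -0.408267,  z2 = atanh(-0.292) = -0.300751
SE = √(1/(n1−3) + 1/(n2−3)) = √(1/124 + 1/283) = √(0.0080645 + 0.0035336) = √0.0115981 = 0.107694
z = (z1 − z2)/SE = (-0.408267 − (-0.300751)) / 0.107694 = -0.107516 / 0.107694 = -0.998

-0.998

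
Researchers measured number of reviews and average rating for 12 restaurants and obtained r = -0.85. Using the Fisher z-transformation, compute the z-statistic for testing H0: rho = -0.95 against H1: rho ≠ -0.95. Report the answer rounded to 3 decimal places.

1.727

z_r = atanh(-0.85) = -1.256153,  z_0 = atanh(-0.95) = -1.831781
SE = 1/√(n−3) = 1/√9 = 0.333333
z = (z_r − z_0)/SE = (-1.256153 − (-1.831781)) / 0.333333 = 0.575628 / 0.333333 = 1.727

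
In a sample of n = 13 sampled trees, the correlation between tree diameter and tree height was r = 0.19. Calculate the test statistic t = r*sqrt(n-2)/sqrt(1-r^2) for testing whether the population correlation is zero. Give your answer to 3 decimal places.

1 − r² = 1 − 0.0361 = 0.9639;  √(1−r²) = 0.981784
√(n−2) = √11 = 3.316625
t = r·√(n−2)/√(1−r²) = 0.19 · 3.316625 / 0.981784 = 0.642

0.642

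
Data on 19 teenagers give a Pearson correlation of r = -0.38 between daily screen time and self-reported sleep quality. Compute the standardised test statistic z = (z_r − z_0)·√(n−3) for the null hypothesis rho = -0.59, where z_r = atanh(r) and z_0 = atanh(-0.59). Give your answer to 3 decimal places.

Fisher z: atanh(-0.38) = -0.400060, atanh(-0.59) = -0.677666
z = (z_r − z_0)·√(n−3) = (-0.400060 − (-0.677666))·√16 = 0.277606 · 4.000000 = 1.110

1.110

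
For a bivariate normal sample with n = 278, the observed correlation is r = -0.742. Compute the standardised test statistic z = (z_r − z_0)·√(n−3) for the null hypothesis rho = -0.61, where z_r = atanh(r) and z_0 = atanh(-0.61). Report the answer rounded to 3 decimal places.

-4.079

Fisher z: atanh(-0.742) = -0.954915, atanh(-0.61) = -0.708921
z = (z_r − z_0)·√(n−3) = (-0.954915 − (-0.708921))·√275 = -0.245994 · 16.583124 = -4.079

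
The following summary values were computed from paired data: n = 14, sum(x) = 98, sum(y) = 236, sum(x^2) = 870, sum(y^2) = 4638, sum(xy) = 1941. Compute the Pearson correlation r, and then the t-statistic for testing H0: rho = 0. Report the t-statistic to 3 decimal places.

5.145

S_xy = nΣxy − ΣxΣy = 14·1941 − 98·236 = 27174 − 23128 = 4046
S_xx = nΣx² − (Σx)² = 14·870 − 98² = 12180 − 9604 = 2576
S_yy = nΣy² − (Σy)² = 14·4638 − 236² = 64932 − 55696 = 9236
r = S_xy / √(S_xx·S_yy) = 4046 / √(2576·9236) = 4046 / √23791936 = 4046 / 4877.6978 = 0.8295
t = r·√(n−2)/√(1−r²) = 0.8295·√12 / √(1−0.688070) = 2.873472 / 0.558507 = 5.145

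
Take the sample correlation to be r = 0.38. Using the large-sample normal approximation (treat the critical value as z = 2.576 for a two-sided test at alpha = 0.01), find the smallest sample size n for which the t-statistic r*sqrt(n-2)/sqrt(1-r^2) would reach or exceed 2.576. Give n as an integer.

r√(n−2)/√(1−r²) ≥ 2.576  ⇔  n−2 ≥ (2.576)²·(1−r²)/r²
(1−r²)/r² = (1−0.1444)/0.1444 = 5.9252
n ≥ 2 + 6.635776·5.9252 = 2 + 39.3183 = 41.3183
⌈41.3183⌉ = 42

42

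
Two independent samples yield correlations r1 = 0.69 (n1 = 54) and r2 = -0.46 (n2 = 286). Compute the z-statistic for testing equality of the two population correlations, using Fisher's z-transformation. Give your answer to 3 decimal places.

Fisher z-transforms: z1 = atanh(0.69) = 0.847956, z2 = atanh(-0.46) = -0.497311; difference d = 1.345267
Var(d) = 1/51 + 1/283 = 0.0196078 + 0.0035336 = 0.0231414
z = d/√Var(d) = 1.345267 / √0.0231414 = 1.345267 / 0.152123 = 8.843

8.843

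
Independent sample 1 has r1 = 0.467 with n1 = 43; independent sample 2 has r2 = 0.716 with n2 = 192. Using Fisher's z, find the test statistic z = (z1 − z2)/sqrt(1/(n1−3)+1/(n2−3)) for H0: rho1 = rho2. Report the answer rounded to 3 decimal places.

-2.259

Fisher z-transforms: z1 = atanh(0.467) = 0.506227, z2 = atanh(0.716) = 0.899389; difference d = -0.393162
Var(d) = 1/40 + 1/189 = 0.0250000 + 0.0052910 = 0.0302910
z = d/√Var(d) = -0.393162 / √0.0302910 = -0.393162 / 0.174043 = -2.259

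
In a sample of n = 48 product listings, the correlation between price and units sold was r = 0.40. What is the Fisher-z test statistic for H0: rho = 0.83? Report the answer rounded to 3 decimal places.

z_r = atanh(0.40) = 0.423649,  z_0 = atanh(0.83) = 1.188136
SE = 1/√(n−3) = 1/√45 = 0.149071
z = (z_r − z_0)/SE = (0.423649 − 1.188136) / 0.149071 = -0.764487 / 0.149071 = -5.128

-5.128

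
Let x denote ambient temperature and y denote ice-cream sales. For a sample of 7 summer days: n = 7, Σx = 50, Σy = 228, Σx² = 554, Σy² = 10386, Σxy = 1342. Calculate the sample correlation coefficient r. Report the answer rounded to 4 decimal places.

-0.3754

S_xy = nΣxy − ΣxΣy = 7·1342 − 50·228 = 9394 − 11400 = -2006
S_xx = nΣx² − (Σx)² = 7·554 − 50² = 3878 − 2500 = 1378
S_yy = nΣy² − (Σy)² = 7·10386 − 228² = 72702 − 51984 = 20718
r = S_xy / √(S_xx·S_yy) = -2006 / √(1378·20718) = -2006 / √28549404 = -2006 / 5343.1642 = -0.3754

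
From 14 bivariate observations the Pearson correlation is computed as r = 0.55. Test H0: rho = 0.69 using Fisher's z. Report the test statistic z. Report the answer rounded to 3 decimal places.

Fisher z: atanh(0.55) = 0.618381, atanh(0.69) = 0.847956
z = (z_r − z_0)·√(n−3) = (0.618381 − 0.847956)·√11 = -0.229575 · 3.316625 = -0.761

-0.761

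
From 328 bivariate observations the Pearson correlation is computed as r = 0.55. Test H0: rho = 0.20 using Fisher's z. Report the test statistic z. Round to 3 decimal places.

z_r = atanh(0.55) = 0.618381,  z_0 = atanh(0.20) = 0.202733
SE = 1/√(n−3) = 1/√325 = 0.055470
z = (z_r − z_0)/SE = (0.618381 − 0.202733) / 0.055470 = 0.415648 / 0.055470 = 7.493

7.493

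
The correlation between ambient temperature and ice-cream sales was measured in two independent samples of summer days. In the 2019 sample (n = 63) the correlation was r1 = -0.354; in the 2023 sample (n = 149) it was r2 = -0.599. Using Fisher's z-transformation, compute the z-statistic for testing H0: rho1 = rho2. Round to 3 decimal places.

Fisher z-transforms: z1 = atanh(-0.354) = -0.370009, z2 = atanh(-0.599) = -0.691586; difference d = 0.321577
Var(d) = 1/60 + 1/146 = 0.0166667 + 0.0068493 = 0.0235160
z = d/√Var(d) = 0.321577 / √0.0235160 = 0.321577 / 0.153349 = 2.097

2.097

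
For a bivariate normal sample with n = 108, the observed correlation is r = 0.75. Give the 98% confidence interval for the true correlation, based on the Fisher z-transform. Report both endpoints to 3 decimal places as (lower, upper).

(0.633, 0.834)

Fisher z: z_r = atanh(r) = ½·ln((1+0.75)/(1−0.75)) = 0.972955
SE(z) = 1/√(n−3) = 1/√105 = 0.097590
98% ⇒ z* = 2.326; margin = 2.326·0.097590 = 0.226994
CI on z-scale: (0.745961, 1.199949)
Back-transform: tanh(0.745961) = 0.632733, tanh(1.199949) = 0.833639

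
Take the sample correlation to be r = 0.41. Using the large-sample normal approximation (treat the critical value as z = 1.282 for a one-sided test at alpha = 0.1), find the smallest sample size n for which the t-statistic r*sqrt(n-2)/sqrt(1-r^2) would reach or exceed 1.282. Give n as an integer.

r√(n−2)/√(1−r²) ≥ 1.282  ⇔  n−2 ≥ (1.282)²·(1−r²)/r²
(1−r²)/r² = (1−0.1681)/0.1681 = 4.9488
n ≥ 2 + 1.643524·4.9488 = 2 + 8.1335 = 10.1335
⌈10.1335⌉ = 11

11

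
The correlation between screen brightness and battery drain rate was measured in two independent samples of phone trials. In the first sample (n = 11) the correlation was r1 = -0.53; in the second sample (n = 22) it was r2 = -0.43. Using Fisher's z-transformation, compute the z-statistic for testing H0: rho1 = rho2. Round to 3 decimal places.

Fisher z-transforms: z1 = atanh(-0.53) = -0.590145, z2 = atanh(-0.43) = -0.459897; difference d = -0.130248
Var(d) = 1/8 + 1/19 = 0.1250000 + 0.0526316 = 0.1776316
z = d/√Var(d) = -0.130248 / √0.1776316 = -0.130248 / 0.421464 = -0.309

-0.309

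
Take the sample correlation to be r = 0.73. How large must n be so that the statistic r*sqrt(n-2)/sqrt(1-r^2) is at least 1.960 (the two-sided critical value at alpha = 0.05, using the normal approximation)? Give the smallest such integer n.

r√(n−2)/√(1−r²) ≥ 1.960  ⇔  n−2 ≥ (1.960)²·(1−r²)/r²
(1−r²)/r² = (1−0.5329)/0.5329 = 0.8765
n ≥ 2 + 3.8416·0.8765 = 2 + 3.3672 = 5.3672
⌈5.3672⌉ = 6

6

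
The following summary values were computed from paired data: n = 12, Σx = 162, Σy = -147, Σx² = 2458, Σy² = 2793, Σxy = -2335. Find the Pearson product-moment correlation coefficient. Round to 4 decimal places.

-0.6759

Numerator: nΣxy − (Σx)(Σy) = 12·(-2335) − (162)(-147) = -4206
Denominator: √[(nΣx²−(Σx)²)(nΣy²−(Σy)²)]
  nΣx²−(Σx)² = 12·2458 − 26244 = 3252;  nΣy²−(Σy)² = 12·2793 − 21609 = 11907
  √(3252·11907) = √38721564 = 6222.6653
r = -4206 / 6222.6653 = -0.6759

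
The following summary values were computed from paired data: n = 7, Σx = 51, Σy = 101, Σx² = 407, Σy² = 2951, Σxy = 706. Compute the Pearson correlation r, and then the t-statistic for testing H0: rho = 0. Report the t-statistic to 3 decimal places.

S_xy = nΣxy − ΣxΣy = 7·706 − 51·101 = 4942 − 5151 = -209
S_xx = nΣx² − (Σx)² = 7·407 − 51² = 2849 − 2601 = 248
S_yy = nΣy² − (Σy)² = 7·2951 − 101² = 20657 − 10201 = 10456
r = S_xy / √(S_xx·S_yy) = -209 / √(248·10456) = -209 / √2593088 = -209 / 1610.3068 = -0.1298
t = r·√(n−2)/√(1−r²) = -0.1298·√5 / √(1−0.016848) = -0.290242 / 0.991540 = -0.293

-0.293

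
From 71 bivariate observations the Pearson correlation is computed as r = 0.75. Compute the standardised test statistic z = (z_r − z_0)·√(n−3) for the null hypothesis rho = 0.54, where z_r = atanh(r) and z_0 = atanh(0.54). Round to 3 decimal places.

3.041

z_r = atanh(0.75) = 0.972955,  z_0 = atanh(0.54) = 0.604156
SE = 1/√(n−3) = 1/√68 = 0.121268
z = (z_r − z_0)/SE = (0.972955 − 0.604156) / 0.121268 = 0.368799 / 0.121268 = 3.041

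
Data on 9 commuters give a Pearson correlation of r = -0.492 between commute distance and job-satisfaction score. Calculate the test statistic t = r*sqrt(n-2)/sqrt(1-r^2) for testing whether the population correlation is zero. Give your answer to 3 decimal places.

-1.495

t = r·√(n−2) / √(1−r²) with r = -0.492, n = 9
  = -0.492·√7 / √(1 − 0.242064)
  = -0.492·2.645751 / 0.870595
  = -1.301709 / 0.870595 = -1.495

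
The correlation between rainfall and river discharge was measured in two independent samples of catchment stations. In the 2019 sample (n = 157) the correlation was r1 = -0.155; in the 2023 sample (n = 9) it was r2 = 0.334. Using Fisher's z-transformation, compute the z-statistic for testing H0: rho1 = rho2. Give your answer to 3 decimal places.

Fisher z-transforms: z1 = atanh(-0.155) = -0.156259, z2 = atanh(0.334) = 0.347324; difference d = -0.503583
Var(d) = 1/154 + 1/6 = 0.0064935 + 0.1666667 = 0.1731602
z = d/√Var(d) = -0.503583 / √0.1731602 = -0.503583 / 0.416125 = -1.210

-1.210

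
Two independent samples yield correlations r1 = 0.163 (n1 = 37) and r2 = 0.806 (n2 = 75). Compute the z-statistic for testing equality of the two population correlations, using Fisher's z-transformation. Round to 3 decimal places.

-4.570

Fisher z-transforms: z1 = atanh(0.163) = 0.164467, z2 = atanh(0.806) = 1.115506; difference d = -0.951039
Var(d) = 1/34 + 1/72 = 0.0294118 + 0.0138889 = 0.0433007
z = d/√Var(d) = -0.951039 / √0.0433007 = -0.951039 / 0.208088 = -4.570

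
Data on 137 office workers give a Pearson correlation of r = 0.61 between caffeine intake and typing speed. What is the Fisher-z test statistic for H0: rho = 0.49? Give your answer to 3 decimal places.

Fisher z: atanh(0.61) = 0.708921, atanh(0.49) = 0.536060
z = (z_r − z_0)·√(n−3) = (0.708921 − 0.536060)·√134 = 0.172861 · 11.575837 = 2.001

2.001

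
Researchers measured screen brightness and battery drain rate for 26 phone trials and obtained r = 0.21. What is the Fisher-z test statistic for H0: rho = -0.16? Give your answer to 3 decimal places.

1.796

z_r = atanh(0.21) = 0.213171,  z_0 = atanh(-0.16) = -0.161387
SE = 1/√(n−3) = 1/√23 = 0.208514
z = (z_r − z_0)/SE = (0.213171 − (-0.161387)) / 0.208514 = 0.374558 / 0.208514 = 1.796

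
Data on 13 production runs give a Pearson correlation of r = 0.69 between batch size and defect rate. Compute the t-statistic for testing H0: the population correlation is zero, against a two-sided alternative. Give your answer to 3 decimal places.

3.162

t = r·√(n−2) / √(1−r²) with r = 0.69, n = 13
  = 0.69·√11 / √(1 − 0.4761)
  = 0.69·3.316625 / 0.723809
  = 2.288471 / 0.723809 = 3.162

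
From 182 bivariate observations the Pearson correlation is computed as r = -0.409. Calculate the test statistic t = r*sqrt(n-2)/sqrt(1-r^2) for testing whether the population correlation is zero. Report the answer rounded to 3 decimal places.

t = r·√(n−2) / √(1−r²) with r = -0.409, n = 182
  = -0.409·√180 / √(1 − 0.167281)
  = -0.409·13.416408 / 0.912534
  = -5.487311 / 0.912534 = -6.013

-6.013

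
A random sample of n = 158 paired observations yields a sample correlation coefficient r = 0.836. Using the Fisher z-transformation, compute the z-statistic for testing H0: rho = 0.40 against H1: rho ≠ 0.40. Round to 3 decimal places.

9.762

z_r = atanh(0.836) = 1.207739,  z_0 = atanh(0.40) = 0.423649
SE = 1/√(n−3) = 1/√155 = 0.080322
z = (z_r − z_0)/SE = (1.207739 − 0.423649) / 0.080322 = 0.784090 / 0.080322 = 9.762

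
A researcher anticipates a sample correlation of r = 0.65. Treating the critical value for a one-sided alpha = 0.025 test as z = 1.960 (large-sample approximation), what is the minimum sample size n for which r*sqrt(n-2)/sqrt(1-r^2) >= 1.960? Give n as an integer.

8

Need r·√(n−2)/√(1−r²) ≥ 1.960
√(n−2) ≥ 1.960·√(1−0.4225) / 0.65 = 1.960·0.759934 / 0.65 = 2.2915
n−2 ≥ 5.2510  ⇒  n ≥ 7.2510
Smallest integer n = 8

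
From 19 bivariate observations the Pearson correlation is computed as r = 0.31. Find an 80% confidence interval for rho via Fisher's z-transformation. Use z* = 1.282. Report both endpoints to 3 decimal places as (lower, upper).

z_r = atanh(0.31) = 0.320545;  SE = 1/√(n−3) = 1/√16 = 0.250000
z-limits: 0.320545 ± 1.282·0.250000 = 0.320545 ± 0.320500 = [0.000045, 0.641045]
ρ-limits: (tanh 0.000045, tanh 0.641045) = (0.000, 0.566)

(0.000, 0.566)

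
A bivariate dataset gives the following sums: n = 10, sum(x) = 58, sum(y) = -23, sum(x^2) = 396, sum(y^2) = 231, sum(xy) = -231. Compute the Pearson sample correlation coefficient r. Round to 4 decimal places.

-0.9473

Numerator: nΣxy − (Σx)(Σy) = 10·(-231) − (58)(-23) = -976
Denominator: √[(nΣx²−(Σx)²)(nΣy²−(Σy)²)]
  nΣx²−(Σx)² = 10·396 − 3364 = 596;  nΣy²−(Σy)² = 10·231 − 529 = 1781
  √(596·1781) = √1061476 = 1030.2796
r = -976 / 1030.2796 = -0.9473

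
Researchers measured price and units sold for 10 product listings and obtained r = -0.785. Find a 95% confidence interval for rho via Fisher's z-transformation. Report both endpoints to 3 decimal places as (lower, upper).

(-0.947, -0.307)

Fisher z: z_r = atanh(r) = ½·ln((1+(-0.785))/(1−(-0.785))) = -1.058268
SE(z) = 1/√(n−3) = 1/√7 = 0.377964
95% ⇒ z* = 1.960; margin = 1.960·0.377964 = 0.740809
CI on z-scale: (-1.799077, -0.317459)
Back-transform: tanh(-1.799077) = -0.946710, tanh(-0.317459) = -0.307208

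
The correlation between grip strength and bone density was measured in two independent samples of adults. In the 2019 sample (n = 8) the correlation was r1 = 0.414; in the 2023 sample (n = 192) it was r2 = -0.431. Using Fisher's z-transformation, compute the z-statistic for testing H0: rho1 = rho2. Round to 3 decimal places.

1.990

Fisher z-transforms: z1 = atanh(0.414) = 0.440429, z2 = atanh(-0.431) = -0.461124; difference d = 0.901553
Var(d) = 1/5 + 1/189 = 0.2000000 + 0.0052910 = 0.2052910
z = d/√Var(d) = 0.901553 / √0.2052910 = 0.901553 / 0.453090 = 1.990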